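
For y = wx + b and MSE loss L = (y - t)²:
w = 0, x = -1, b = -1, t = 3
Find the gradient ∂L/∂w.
∂L/∂w = 8

y = wx + b = (0)(-1) + -1 = -1
∂L/∂y = 2(y - t) = 2(-1 - 3) = -8
∂y/∂w = x = -1
∂L/∂w = ∂L/∂y · ∂y/∂w = -8 × -1 = 8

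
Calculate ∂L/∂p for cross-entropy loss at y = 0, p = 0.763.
∂L/∂p = 4.219

∂L/∂p = -y/p + (1-y)/(1-p) = 0 + 1/0.237 = 4.219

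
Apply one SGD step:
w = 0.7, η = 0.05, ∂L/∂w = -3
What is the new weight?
w_new = 0.85

w_new = w - η·∂L/∂w = 0.7 - 0.05×(-3) = 0.7 - (-0.15) = 0.85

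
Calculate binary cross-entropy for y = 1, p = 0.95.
L = 0.05129

L = -1·log(0.95) - 0·log(0.05) = -log(0.95) = 0.05129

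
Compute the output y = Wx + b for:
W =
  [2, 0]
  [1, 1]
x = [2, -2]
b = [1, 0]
y = [5, 0]

Wx = [2×2 + 0×-2, 1×2 + 1×-2]
   = [4, 0]
y = Wx + b = [4 + 1, 0 + 0] = [5, 0]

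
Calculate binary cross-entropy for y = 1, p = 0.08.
L = 2.526

L = -1·log(0.08) - 0·log(0.92) = -log(0.08) = 2.526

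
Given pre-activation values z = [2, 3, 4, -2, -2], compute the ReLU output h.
h = [2, 3, 4, 0, 0]

ReLU applied element-wise: max(0,2)=2, max(0,3)=3, max(0,4)=4, max(0,-2)=0, max(0,-2)=0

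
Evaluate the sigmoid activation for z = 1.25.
0.7773

sigmoid(1.25) = 1/(1 + e^(-1.25)) = 1/(1 + 0.2865) = 0.7773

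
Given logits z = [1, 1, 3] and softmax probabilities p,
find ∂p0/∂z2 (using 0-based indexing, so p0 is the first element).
∂p0/∂z2 = -0.08382

p = softmax(z) = [0.1065, 0.1065, 0.787]
p0 = 0.1065, p2 = 0.787

∂p0/∂z2 = -p0 × p2 = -0.1065 × 0.787 = -0.08382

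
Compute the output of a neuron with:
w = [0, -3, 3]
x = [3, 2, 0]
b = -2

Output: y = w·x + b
y = -8

y = (0)(3) + (-3)(2) + (3)(0) + -2 = -8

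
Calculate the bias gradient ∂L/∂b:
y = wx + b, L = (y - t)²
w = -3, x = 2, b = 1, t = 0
∂L/∂b = -10

y = wx + b = (-3)(2) + 1 = -5
∂L/∂y = 2(y - t) = 2(-5 - 0) = -10
∂y/∂b = 1
∂L/∂b = ∂L/∂y · ∂y/∂b = -10 × 1 = -10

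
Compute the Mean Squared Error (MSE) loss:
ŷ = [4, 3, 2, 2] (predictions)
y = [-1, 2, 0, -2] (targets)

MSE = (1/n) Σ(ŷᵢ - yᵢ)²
MSE = 11.5

MSE = (1/4)((4--1)² + (3-2)² + (2-0)² + (2--2)²) = (1/4)(25 + 1 + 4 + 16) = 11.5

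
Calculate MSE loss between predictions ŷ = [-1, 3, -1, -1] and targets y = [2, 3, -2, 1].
MSE = 3.5

MSE = (1/4)((-1-2)² + (3-3)² + (-1--2)² + (-1-1)²) = (1/4)(9 + 0 + 1 + 4) = 3.5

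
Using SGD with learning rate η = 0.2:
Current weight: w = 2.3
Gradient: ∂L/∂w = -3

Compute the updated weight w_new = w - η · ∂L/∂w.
w_new = 2.9

w_new = w - η·∂L/∂w = 2.3 - 0.2×(-3) = 2.3 - (-0.6) = 2.9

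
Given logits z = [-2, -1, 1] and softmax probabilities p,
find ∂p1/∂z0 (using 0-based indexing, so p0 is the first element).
∂p1/∂z0 = -0.004797

p = softmax(z) = [0.04201, 0.1142, 0.8438]
p1 = 0.1142, p0 = 0.04201

∂p1/∂z0 = -p1 × p0 = -0.1142 × 0.04201 = -0.004797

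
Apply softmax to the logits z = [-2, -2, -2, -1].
p = [0.1749, 0.1749, 0.1749, 0.4754]

exp(z) = [0.1353, 0.1353, 0.1353, 0.3679]
Sum = 0.7739
p = [0.1749, 0.1749, 0.1749, 0.4754]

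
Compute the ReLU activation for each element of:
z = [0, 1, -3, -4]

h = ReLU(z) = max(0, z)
h = [0, 1, 0, 0]

ReLU applied element-wise: max(0,0)=0, max(0,1)=1, max(0,-3)=0, max(0,-4)=0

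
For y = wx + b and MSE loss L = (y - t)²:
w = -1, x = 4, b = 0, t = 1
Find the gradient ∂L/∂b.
∂L/∂b = -10

y = wx + b = (-1)(4) + 0 = -4
∂L/∂y = 2(y - t) = 2(-4 - 1) = -10
∂y/∂b = 1
∂L/∂b = ∂L/∂y · ∂y/∂b = -10 × 1 = -10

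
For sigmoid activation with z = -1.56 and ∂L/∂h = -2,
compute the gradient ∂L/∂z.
∂L/∂z = -0.287

σ(-1.56) = 0.1736
σ'(-1.56) = σ(-1.56)(1 - σ(-1.56)) = 0.1736 × 0.8264 = 0.1435
∂L/∂z = ∂L/∂h · σ'(z) = -2 × 0.1435 = -0.287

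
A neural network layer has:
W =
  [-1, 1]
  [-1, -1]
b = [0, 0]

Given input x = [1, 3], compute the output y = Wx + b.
y = [2, -4]

Wx = [-1×1 + 1×3, -1×1 + -1×3]
   = [2, -4]
y = Wx + b = [2 + 0, -4 + 0] = [2, -4]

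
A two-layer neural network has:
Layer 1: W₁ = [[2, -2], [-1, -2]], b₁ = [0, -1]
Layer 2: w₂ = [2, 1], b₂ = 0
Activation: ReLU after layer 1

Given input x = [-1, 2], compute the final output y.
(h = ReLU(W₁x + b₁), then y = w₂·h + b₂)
y = 0

Layer 1 pre-activation: z₁ = [-6, -4]
After ReLU: h = [0, 0]
Layer 2 output: y = 2×0 + 1×0 + 0 = 0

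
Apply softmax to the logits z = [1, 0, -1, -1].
p = [0.6103, 0.2245, 0.0826, 0.0826]

exp(z) = [2.718, 1, 0.3679, 0.3679]
Sum = 4.454
p = [0.6103, 0.2245, 0.0826, 0.0826]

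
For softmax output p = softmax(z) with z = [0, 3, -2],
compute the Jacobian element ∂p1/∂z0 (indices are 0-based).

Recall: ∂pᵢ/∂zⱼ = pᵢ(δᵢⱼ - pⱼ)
∂p1/∂z0 = -0.0446

p = softmax(z) = [0.04712, 0.9465, 0.006377]
p1 = 0.9465, p0 = 0.04712

∂p1/∂z0 = -p1 × p0 = -0.9465 × 0.04712 = -0.0446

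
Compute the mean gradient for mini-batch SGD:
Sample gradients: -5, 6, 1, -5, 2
Average gradient = -0.2

Average = (1/5)(-5 + 6 + 1 + -5 + 2) = -1/5 = -0.2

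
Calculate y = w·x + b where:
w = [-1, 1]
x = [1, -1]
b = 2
y = 0

y = (-1)(1) + (1)(-1) + 2 = 0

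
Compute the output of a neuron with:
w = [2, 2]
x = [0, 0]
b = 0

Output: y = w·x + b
y = 0

y = (2)(0) + (2)(0) + 0 = 0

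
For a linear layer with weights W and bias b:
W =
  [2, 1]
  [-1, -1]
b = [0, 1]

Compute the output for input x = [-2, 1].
y = [-3, 2]

Wx = [2×-2 + 1×1, -1×-2 + -1×1]
   = [-3, 1]
y = Wx + b = [-3 + 0, 1 + 1] = [-3, 2]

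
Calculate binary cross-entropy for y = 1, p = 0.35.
L = 1.05

L = -1·log(0.35) - 0·log(0.65) = -log(0.35) = 1.05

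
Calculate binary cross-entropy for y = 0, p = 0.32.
L = 0.3857

L = -0·log(0.32) - 1·log(0.68) = -log(0.68) = 0.3857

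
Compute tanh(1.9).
0.9562

tanh(1.9) = (e^(1.9) - e^(-1.9))/(e^(1.9) + e^(-1.9)) = 0.9562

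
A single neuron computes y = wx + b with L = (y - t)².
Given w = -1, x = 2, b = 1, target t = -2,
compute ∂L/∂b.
∂L/∂b = 2

y = wx + b = (-1)(2) + 1 = -1
∂L/∂y = 2(y - t) = 2(-1 - -2) = 2
∂y/∂b = 1
∂L/∂b = ∂L/∂y · ∂y/∂b = 2 × 1 = 2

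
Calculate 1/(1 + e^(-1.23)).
0.7738

sigmoid(1.23) = 1/(1 + e^(-1.23)) = 1/(1 + 0.2923) = 0.7738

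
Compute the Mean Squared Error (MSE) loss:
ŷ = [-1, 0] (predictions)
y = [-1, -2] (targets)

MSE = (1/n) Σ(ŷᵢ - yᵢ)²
MSE = 2

MSE = (1/2)((-1--1)² + (0--2)²) = (1/2)(0 + 4) = 2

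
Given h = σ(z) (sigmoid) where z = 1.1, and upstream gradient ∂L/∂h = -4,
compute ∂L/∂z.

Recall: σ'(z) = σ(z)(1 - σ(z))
∂L/∂z = -0.7495

σ(1.1) = 0.7503
σ'(1.1) = σ(1.1)(1 - σ(1.1)) = 0.7503 × 0.2497 = 0.1874
∂L/∂z = ∂L/∂h · σ'(z) = -4 × 0.1874 = -0.7495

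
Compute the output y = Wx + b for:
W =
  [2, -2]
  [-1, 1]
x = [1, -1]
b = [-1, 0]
y = [3, -2]

Wx = [2×1 + -2×-1, -1×1 + 1×-1]
   = [4, -2]
y = Wx + b = [4 + -1, -2 + 0] = [3, -2]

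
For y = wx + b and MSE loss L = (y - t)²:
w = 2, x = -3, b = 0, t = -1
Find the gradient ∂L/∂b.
∂L/∂b = -10

y = wx + b = (2)(-3) + 0 = -6
∂L/∂y = 2(y - t) = 2(-6 - -1) = -10
∂y/∂b = 1
∂L/∂b = ∂L/∂y · ∂y/∂b = -10 × 1 = -10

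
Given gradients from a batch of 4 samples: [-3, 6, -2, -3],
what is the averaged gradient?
Average gradient = -0.5

Average = (1/4)(-3 + 6 + -2 + -3) = -2/4 = -0.5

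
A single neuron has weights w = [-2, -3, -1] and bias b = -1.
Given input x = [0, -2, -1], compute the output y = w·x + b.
y = 6

y = (-2)(0) + (-3)(-2) + (-1)(-1) + -1 = 6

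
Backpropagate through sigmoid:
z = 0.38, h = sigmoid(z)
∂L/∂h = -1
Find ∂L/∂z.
∂L/∂z = -0.2412

σ(0.38) = 0.5939
σ'(0.38) = σ(0.38)(1 - σ(0.38)) = 0.5939 × 0.4061 = 0.2412
∂L/∂z = ∂L/∂h · σ'(z) = -1 × 0.2412 = -0.2412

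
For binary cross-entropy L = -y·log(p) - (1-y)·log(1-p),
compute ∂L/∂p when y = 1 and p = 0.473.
∂L/∂p = -2.114

∂L/∂p = -y/p + (1-y)/(1-p) = -1/0.473 + 0 = -2.114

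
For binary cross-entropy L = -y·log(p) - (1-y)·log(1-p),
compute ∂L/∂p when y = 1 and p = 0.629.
∂L/∂p = -1.59

∂L/∂p = -y/p + (1-y)/(1-p) = -1/0.629 + 0 = -1.59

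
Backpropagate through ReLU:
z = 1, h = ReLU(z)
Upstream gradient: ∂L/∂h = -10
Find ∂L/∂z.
∂L/∂z = -10

h = ReLU(1) = 1
Since z > 0: ∂h/∂z = 1
∂L/∂z = ∂L/∂h · ∂h/∂z = -10 × 1 = -10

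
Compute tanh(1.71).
0.9366

tanh(1.71) = (e^(1.71) - e^(-1.71))/(e^(1.71) + e^(-1.71)) = 0.9366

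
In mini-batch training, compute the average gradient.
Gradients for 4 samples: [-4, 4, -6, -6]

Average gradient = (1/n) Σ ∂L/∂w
Average gradient = -3

Average = (1/4)(-4 + 4 + -6 + -6) = -12/4 = -3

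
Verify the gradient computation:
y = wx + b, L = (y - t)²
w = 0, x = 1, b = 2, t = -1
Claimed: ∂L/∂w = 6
Correct

y = (0)(1) + 2 = 2
∂L/∂y = 2(y - t) = 2(2 - -1) = 6
∂y/∂w = x = 1
∂L/∂w = 6 × 1 = 6

Claimed value: 6
Correct: The correct gradient is 6.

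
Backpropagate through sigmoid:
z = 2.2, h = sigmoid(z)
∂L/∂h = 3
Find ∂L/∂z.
∂L/∂z = 0.2694

σ(2.2) = 0.9002
σ'(2.2) = σ(2.2)(1 - σ(2.2)) = 0.9002 × 0.09975 = 0.0898
∂L/∂z = ∂L/∂h · σ'(z) = 3 × 0.0898 = 0.2694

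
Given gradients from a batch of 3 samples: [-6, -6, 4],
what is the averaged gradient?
Average gradient = -2.667

Average = (1/3)(-6 + -6 + 4) = -8/3 = -2.667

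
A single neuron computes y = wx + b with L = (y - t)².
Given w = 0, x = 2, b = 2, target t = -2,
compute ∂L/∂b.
∂L/∂b = 8

y = wx + b = (0)(2) + 2 = 2
∂L/∂y = 2(y - t) = 2(2 - -2) = 8
∂y/∂b = 1
∂L/∂b = ∂L/∂y · ∂y/∂b = 8 × 1 = 8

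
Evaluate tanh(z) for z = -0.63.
-0.5581

tanh(-0.63) = (e^(-0.63) - e^(0.63))/(e^(-0.63) + e^(0.63)) = -0.5581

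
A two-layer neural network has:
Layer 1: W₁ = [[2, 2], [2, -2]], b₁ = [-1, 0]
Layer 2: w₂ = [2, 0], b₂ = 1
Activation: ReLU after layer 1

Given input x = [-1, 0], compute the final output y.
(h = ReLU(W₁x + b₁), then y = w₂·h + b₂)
y = 1

Layer 1 pre-activation: z₁ = [-3, -2]
After ReLU: h = [0, 0]
Layer 2 output: y = 2×0 + 0×0 + 1 = 1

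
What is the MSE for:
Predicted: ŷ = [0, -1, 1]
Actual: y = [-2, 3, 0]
MSE = 7

MSE = (1/3)((0--2)² + (-1-3)² + (1-0)²) = (1/3)(4 + 16 + 1) = 7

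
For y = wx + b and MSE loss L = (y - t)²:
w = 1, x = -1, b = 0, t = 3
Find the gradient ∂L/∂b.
∂L/∂b = -8

y = wx + b = (1)(-1) + 0 = -1
∂L/∂y = 2(y - t) = 2(-1 - 3) = -8
∂y/∂b = 1
∂L/∂b = ∂L/∂y · ∂y/∂b = -8 × 1 = -8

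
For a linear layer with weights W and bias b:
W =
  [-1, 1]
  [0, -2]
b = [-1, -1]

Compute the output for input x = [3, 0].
y = [-4, -1]

Wx = [-1×3 + 1×0, 0×3 + -2×0]
   = [-3, 0]
y = Wx + b = [-3 + -1, 0 + -1] = [-4, -1]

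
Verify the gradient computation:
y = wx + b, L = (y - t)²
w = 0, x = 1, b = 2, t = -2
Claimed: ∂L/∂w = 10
Incorrect

y = (0)(1) + 2 = 2
∂L/∂y = 2(y - t) = 2(2 - -2) = 8
∂y/∂w = x = 1
∂L/∂w = 8 × 1 = 8

Claimed value: 10
Incorrect: The correct gradient is 8.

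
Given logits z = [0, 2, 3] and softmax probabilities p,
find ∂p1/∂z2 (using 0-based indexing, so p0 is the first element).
∂p1/∂z2 = -0.183

p = softmax(z) = [0.03512, 0.2595, 0.7054]
p1 = 0.2595, p2 = 0.7054

∂p1/∂z2 = -p1 × p2 = -0.2595 × 0.7054 = -0.183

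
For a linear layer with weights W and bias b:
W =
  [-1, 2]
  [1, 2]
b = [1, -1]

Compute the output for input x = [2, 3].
y = [5, 7]

Wx = [-1×2 + 2×3, 1×2 + 2×3]
   = [4, 8]
y = Wx + b = [4 + 1, 8 + -1] = [5, 7]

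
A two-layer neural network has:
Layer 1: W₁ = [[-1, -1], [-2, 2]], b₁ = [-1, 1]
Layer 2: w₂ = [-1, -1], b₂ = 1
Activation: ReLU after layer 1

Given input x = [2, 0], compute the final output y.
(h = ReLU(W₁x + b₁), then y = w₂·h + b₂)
y = 1

Layer 1 pre-activation: z₁ = [-3, -3]
After ReLU: h = [0, 0]
Layer 2 output: y = -1×0 + -1×0 + 1 = 1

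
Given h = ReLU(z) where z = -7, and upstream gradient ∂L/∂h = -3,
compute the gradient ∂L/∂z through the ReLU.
∂L/∂z = 0

h = ReLU(-7) = 0
Since z < 0: ∂h/∂z = 0
∂L/∂z = ∂L/∂h · ∂h/∂z = -3 × 0 = 0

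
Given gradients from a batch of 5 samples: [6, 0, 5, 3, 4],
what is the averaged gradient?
Average gradient = 3.6

Average = (1/5)(6 + 0 + 5 + 3 + 4) = 18/5 = 3.6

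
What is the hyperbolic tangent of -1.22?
-0.8397

tanh(-1.22) = (e^(-1.22) - e^(1.22))/(e^(-1.22) + e^(1.22)) = -0.8397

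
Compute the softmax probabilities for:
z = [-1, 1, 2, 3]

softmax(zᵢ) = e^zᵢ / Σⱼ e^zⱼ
p = [0.012, 0.0889, 0.2418, 0.6572]

exp(z) = [0.3679, 2.718, 7.389, 20.09]
Sum = 30.56
p = [0.012, 0.0889, 0.2418, 0.6572]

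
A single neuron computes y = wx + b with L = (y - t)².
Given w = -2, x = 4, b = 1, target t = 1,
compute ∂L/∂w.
∂L/∂w = -64

y = wx + b = (-2)(4) + 1 = -7
∂L/∂y = 2(y - t) = 2(-7 - 1) = -16
∂y/∂w = x = 4
∂L/∂w = ∂L/∂y · ∂y/∂w = -16 × 4 = -64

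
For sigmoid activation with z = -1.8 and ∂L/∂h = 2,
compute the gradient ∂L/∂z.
∂L/∂z = 0.2435

σ(-1.8) = 0.1419
σ'(-1.8) = σ(-1.8)(1 - σ(-1.8)) = 0.1419 × 0.8581 = 0.1217
∂L/∂z = ∂L/∂h · σ'(z) = 2 × 0.1217 = 0.2435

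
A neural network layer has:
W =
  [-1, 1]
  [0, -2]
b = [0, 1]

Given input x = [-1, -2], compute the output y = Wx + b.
y = [-1, 5]

Wx = [-1×-1 + 1×-2, 0×-1 + -2×-2]
   = [-1, 4]
y = Wx + b = [-1 + 0, 4 + 1] = [-1, 5]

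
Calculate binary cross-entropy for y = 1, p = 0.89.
L = 0.1165

L = -1·log(0.89) - 0·log(0.11) = -log(0.89) = 0.1165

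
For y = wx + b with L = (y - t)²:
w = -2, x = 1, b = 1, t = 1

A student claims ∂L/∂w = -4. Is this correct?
Correct

y = (-2)(1) + 1 = -1
∂L/∂y = 2(y - t) = 2(-1 - 1) = -4
∂y/∂w = x = 1
∂L/∂w = -4 × 1 = -4

Claimed value: -4
Correct: The correct gradient is -4.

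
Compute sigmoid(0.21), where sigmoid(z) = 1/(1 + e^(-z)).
0.5523

sigmoid(0.21) = 1/(1 + e^(-0.21)) = 1/(1 + 0.8106) = 0.5523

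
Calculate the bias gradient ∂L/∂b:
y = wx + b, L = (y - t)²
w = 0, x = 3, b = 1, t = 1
∂L/∂b = 0

y = wx + b = (0)(3) + 1 = 1
∂L/∂y = 2(y - t) = 2(1 - 1) = 0
∂y/∂b = 1
∂L/∂b = ∂L/∂y · ∂y/∂b = 0 × 1 = 0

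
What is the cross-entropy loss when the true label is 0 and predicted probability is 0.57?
L = 0.844

L = -0·log(0.57) - 1·log(0.43) = -log(0.43) = 0.844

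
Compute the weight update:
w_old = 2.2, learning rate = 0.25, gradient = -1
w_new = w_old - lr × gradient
w_new = 2.45

w_new = w - η·∂L/∂w = 2.2 - 0.25×(-1) = 2.2 - (-0.25) = 2.45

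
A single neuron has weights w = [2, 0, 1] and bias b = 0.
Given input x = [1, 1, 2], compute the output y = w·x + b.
y = 4

y = (2)(1) + (0)(1) + (1)(2) + 0 = 4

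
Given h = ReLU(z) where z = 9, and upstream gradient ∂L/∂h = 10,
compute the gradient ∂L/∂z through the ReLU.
∂L/∂z = 10

h = ReLU(9) = 9
Since z > 0: ∂h/∂z = 1
∂L/∂z = ∂L/∂h · ∂h/∂z = 10 × 1 = 10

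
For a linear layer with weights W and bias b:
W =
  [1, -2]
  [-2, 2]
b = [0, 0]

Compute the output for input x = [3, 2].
y = [-1, -2]

Wx = [1×3 + -2×2, -2×3 + 2×2]
   = [-1, -2]
y = Wx + b = [-1 + 0, -2 + 0] = [-1, -2]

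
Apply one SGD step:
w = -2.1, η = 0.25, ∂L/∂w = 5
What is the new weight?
w_new = -3.35

w_new = w - η·∂L/∂w = -2.1 - 0.25×(5) = -2.1 - (1.25) = -3.35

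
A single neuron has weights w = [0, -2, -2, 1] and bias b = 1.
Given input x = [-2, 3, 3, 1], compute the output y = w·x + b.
y = -10

y = (0)(-2) + (-2)(3) + (-2)(3) + (1)(1) + 1 = -10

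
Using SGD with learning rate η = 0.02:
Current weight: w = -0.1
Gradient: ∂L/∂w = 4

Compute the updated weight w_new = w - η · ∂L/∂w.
w_new = -0.18

w_new = w - η·∂L/∂w = -0.1 - 0.02×(4) = -0.1 - (0.08) = -0.18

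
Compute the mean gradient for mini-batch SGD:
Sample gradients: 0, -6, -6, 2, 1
Average gradient = -1.8

Average = (1/5)(0 + -6 + -6 + 2 + 1) = -9/5 = -1.8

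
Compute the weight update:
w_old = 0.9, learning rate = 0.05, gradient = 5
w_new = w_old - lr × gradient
w_new = 0.65

w_new = w - η·∂L/∂w = 0.9 - 0.05×(5) = 0.9 - (0.25) = 0.65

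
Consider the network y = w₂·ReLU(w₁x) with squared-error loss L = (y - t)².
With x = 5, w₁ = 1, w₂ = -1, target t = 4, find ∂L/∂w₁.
∂L/∂w₁ = 90

Forward pass:
z = w₁x = 1×5 = 5
h = ReLU(5) = 5
y = w₂h = -1×5 = -5

Backward pass:
∂L/∂y = 2(y - t) = 2(-5 - 4) = -18
∂y/∂h = w₂ = -1
∂h/∂z = 1 (ReLU derivative)
∂z/∂w₁ = x = 5

∂L/∂w₁ = -18 × -1 × 1 × 5 = 90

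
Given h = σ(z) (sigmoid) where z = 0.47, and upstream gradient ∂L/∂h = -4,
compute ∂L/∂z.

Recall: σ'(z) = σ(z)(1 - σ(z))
∂L/∂z = -0.9467

σ(0.47) = 0.6154
σ'(0.47) = σ(0.47)(1 - σ(0.47)) = 0.6154 × 0.3846 = 0.2367
∂L/∂z = ∂L/∂h · σ'(z) = -4 × 0.2367 = -0.9467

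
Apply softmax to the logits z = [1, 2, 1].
p = [0.2119, 0.5761, 0.2119]

exp(z) = [2.718, 7.389, 2.718]
Sum = 12.83
p = [0.2119, 0.5761, 0.2119]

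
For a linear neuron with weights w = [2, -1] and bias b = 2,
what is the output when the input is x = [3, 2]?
y = 6

y = (2)(3) + (-1)(2) + 2 = 6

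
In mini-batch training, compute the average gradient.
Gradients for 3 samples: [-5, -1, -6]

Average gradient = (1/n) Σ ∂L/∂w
Average gradient = -4

Average = (1/3)(-5 + -1 + -6) = -12/3 = -4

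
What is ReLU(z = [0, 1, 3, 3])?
h = [0, 1, 3, 3]

ReLU applied element-wise: max(0,0)=0, max(0,1)=1, max(0,3)=3, max(0,3)=3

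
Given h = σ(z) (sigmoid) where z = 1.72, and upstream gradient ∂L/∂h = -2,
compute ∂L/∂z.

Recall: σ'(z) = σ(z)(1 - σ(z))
∂L/∂z = -0.2576

σ(1.72) = 0.8481
σ'(1.72) = σ(1.72)(1 - σ(1.72)) = 0.8481 × 0.1519 = 0.1288
∂L/∂z = ∂L/∂h · σ'(z) = -2 × 0.1288 = -0.2576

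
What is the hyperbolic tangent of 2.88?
0.9937

tanh(2.88) = (e^(2.88) - e^(-2.88))/(e^(2.88) + e^(-2.88)) = 0.9937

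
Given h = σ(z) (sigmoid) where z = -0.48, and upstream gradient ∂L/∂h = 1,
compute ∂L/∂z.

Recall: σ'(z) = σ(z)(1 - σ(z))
∂L/∂z = 0.2361

σ(-0.48) = 0.3823
σ'(-0.48) = σ(-0.48)(1 - σ(-0.48)) = 0.3823 × 0.6177 = 0.2361
∂L/∂z = ∂L/∂h · σ'(z) = 1 × 0.2361 = 0.2361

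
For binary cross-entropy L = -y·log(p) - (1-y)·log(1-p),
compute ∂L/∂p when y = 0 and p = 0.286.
∂L/∂p = 1.401

∂L/∂p = -y/p + (1-y)/(1-p) = 0 + 1/0.714 = 1.401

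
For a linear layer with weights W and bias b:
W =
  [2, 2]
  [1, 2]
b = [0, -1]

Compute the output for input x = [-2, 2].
y = [0, 1]

Wx = [2×-2 + 2×2, 1×-2 + 2×2]
   = [0, 2]
y = Wx + b = [0 + 0, 2 + -1] = [0, 1]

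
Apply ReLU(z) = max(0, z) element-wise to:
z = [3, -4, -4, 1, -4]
h = [3, 0, 0, 1, 0]

ReLU applied element-wise: max(0,3)=3, max(0,-4)=0, max(0,-4)=0, max(0,1)=1, max(0,-4)=0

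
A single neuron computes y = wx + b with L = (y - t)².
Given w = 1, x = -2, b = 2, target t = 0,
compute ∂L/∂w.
∂L/∂w = 0

y = wx + b = (1)(-2) + 2 = 0
∂L/∂y = 2(y - t) = 2(0 - 0) = 0
∂y/∂w = x = -2
∂L/∂w = ∂L/∂y · ∂y/∂w = 0 × -2 = 0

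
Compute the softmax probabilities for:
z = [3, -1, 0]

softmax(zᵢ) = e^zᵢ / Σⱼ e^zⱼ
p = [0.9362, 0.0171, 0.0466]

exp(z) = [20.09, 0.3679, 1]
Sum = 21.45
p = [0.9362, 0.0171, 0.0466]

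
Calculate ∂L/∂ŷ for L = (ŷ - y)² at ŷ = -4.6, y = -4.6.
∂L/∂ŷ = 0.0

∂L/∂ŷ = 2(ŷ - y) = 2(-4.6 - -4.6) = 2(0.0) = 0.0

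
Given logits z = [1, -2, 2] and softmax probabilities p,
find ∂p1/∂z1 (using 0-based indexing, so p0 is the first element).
∂p1/∂z1 = 0.01304

p = softmax(z) = [0.2654, 0.01321, 0.7214]
p1 = 0.01321

∂p1/∂z1 = p1(1 - p1) = 0.01321 × (1 - 0.01321) = 0.01304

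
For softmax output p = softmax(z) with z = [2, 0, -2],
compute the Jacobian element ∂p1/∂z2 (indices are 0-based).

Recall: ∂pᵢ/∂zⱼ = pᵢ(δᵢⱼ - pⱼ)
∂p1/∂z2 = -0.001862

p = softmax(z) = [0.8668, 0.1173, 0.01588]
p1 = 0.1173, p2 = 0.01588

∂p1/∂z2 = -p1 × p2 = -0.1173 × 0.01588 = -0.001862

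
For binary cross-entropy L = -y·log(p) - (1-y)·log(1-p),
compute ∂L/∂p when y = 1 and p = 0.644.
∂L/∂p = -1.553

∂L/∂p = -y/p + (1-y)/(1-p) = -1/0.644 + 0 = -1.553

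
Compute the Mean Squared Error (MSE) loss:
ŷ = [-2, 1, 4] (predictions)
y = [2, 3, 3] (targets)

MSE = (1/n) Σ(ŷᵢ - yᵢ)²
MSE = 7

MSE = (1/3)((-2-2)² + (1-3)² + (4-3)²) = (1/3)(16 + 4 + 1) = 7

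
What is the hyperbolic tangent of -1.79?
-0.9458

tanh(-1.79) = (e^(-1.79) - e^(1.79))/(e^(-1.79) + e^(1.79)) = -0.9458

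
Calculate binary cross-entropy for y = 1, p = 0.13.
L = 2.04

L = -1·log(0.13) - 0·log(0.87) = -log(0.13) = 2.04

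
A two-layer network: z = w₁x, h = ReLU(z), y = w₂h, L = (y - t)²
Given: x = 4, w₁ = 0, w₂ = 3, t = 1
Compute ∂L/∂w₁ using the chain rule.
∂L/∂w₁ = 0

Forward pass:
z = w₁x = 0×4 = 0
h = ReLU(0) = 0
y = w₂h = 3×0 = 0

Backward pass:
∂L/∂y = 2(y - t) = 2(0 - 1) = -2
∂y/∂h = w₂ = 3
∂h/∂z = 0 (ReLU derivative)
∂z/∂w₁ = x = 4

∂L/∂w₁ = -2 × 3 × 0 × 4 = 0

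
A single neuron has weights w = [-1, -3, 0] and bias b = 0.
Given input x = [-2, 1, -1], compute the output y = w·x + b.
y = -1

y = (-1)(-2) + (-3)(1) + (0)(-1) + 0 = -1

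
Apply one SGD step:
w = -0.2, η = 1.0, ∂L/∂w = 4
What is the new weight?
w_new = -4.2

w_new = w - η·∂L/∂w = -0.2 - 1.0×(4) = -0.2 - (4) = -4.2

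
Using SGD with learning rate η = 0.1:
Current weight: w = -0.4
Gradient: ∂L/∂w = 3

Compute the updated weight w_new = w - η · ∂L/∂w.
w_new = -0.7

w_new = w - η·∂L/∂w = -0.4 - 0.1×(3) = -0.4 - (0.3) = -0.7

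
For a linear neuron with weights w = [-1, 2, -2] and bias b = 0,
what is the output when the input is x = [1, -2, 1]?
y = -7

y = (-1)(1) + (2)(-2) + (-2)(1) + 0 = -7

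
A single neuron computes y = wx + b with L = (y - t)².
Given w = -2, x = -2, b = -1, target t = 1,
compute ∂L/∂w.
∂L/∂w = -8

y = wx + b = (-2)(-2) + -1 = 3
∂L/∂y = 2(y - t) = 2(3 - 1) = 4
∂y/∂w = x = -2
∂L/∂w = ∂L/∂y · ∂y/∂w = 4 × -2 = -8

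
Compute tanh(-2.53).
-0.9874

tanh(-2.53) = (e^(-2.53) - e^(2.53))/(e^(-2.53) + e^(2.53)) = -0.9874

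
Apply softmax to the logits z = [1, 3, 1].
p = [0.1065, 0.787, 0.1065]

exp(z) = [2.718, 20.09, 2.718]
Sum = 25.52
p = [0.1065, 0.787, 0.1065]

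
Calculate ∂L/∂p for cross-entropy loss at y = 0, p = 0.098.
∂L/∂p = 1.109

∂L/∂p = -y/p + (1-y)/(1-p) = 0 + 1/0.902 = 1.109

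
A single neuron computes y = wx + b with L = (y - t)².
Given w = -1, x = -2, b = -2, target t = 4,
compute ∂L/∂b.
∂L/∂b = -8

y = wx + b = (-1)(-2) + -2 = 0
∂L/∂y = 2(y - t) = 2(0 - 4) = -8
∂y/∂b = 1
∂L/∂b = ∂L/∂y · ∂y/∂b = -8 × 1 = -8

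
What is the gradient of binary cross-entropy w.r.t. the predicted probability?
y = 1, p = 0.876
∂L/∂p = -1.142

∂L/∂p = -y/p + (1-y)/(1-p) = -1/0.876 + 0 = -1.142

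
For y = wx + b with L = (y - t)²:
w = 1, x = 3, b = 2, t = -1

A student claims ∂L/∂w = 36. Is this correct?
Correct

y = (1)(3) + 2 = 5
∂L/∂y = 2(y - t) = 2(5 - -1) = 12
∂y/∂w = x = 3
∂L/∂w = 12 × 3 = 36

Claimed value: 36
Correct: The correct gradient is 36.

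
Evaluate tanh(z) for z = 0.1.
0.09967

tanh(0.1) = (e^(0.1) - e^(-0.1))/(e^(0.1) + e^(-0.1)) = 0.09967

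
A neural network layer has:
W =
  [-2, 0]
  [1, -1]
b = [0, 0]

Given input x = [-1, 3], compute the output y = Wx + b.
y = [2, -4]

Wx = [-2×-1 + 0×3, 1×-1 + -1×3]
   = [2, -4]
y = Wx + b = [2 + 0, -4 + 0] = [2, -4]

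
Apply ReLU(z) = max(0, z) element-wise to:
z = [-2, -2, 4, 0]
h = [0, 0, 4, 0]

ReLU applied element-wise: max(0,-2)=0, max(0,-2)=0, max(0,4)=4, max(0,0)=0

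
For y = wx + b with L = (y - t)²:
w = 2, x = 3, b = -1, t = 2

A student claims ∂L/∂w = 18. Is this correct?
Correct

y = (2)(3) + -1 = 5
∂L/∂y = 2(y - t) = 2(5 - 2) = 6
∂y/∂w = x = 3
∂L/∂w = 6 × 3 = 18

Claimed value: 18
Correct: The correct gradient is 18.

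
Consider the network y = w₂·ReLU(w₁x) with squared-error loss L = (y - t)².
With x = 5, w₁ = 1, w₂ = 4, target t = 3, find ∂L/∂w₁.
∂L/∂w₁ = 680

Forward pass:
z = w₁x = 1×5 = 5
h = ReLU(5) = 5
y = w₂h = 4×5 = 20

Backward pass:
∂L/∂y = 2(y - t) = 2(20 - 3) = 34
∂y/∂h = w₂ = 4
∂h/∂z = 1 (ReLU derivative)
∂z/∂w₁ = x = 5

∂L/∂w₁ = 34 × 4 × 1 × 5 = 680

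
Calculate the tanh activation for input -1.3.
-0.8617

tanh(-1.3) = (e^(-1.3) - e^(1.3))/(e^(-1.3) + e^(1.3)) = -0.8617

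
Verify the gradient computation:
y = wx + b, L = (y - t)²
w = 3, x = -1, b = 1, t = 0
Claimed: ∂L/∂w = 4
Correct

y = (3)(-1) + 1 = -2
∂L/∂y = 2(y - t) = 2(-2 - 0) = -4
∂y/∂w = x = -1
∂L/∂w = -4 × -1 = 4

Claimed value: 4
Correct: The correct gradient is 4.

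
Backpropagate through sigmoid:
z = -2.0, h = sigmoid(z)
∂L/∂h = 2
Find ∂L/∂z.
∂L/∂z = 0.21

σ(-2.0) = 0.1192
σ'(-2.0) = σ(-2.0)(1 - σ(-2.0)) = 0.1192 × 0.8808 = 0.105
∂L/∂z = ∂L/∂h · σ'(z) = 2 × 0.105 = 0.21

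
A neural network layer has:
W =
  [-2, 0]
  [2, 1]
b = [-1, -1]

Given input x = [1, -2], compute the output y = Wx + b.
y = [-3, -1]

Wx = [-2×1 + 0×-2, 2×1 + 1×-2]
   = [-2, 0]
y = Wx + b = [-2 + -1, 0 + -1] = [-3, -1]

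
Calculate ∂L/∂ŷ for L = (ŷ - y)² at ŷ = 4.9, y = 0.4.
∂L/∂ŷ = 9.0

∂L/∂ŷ = 2(ŷ - y) = 2(4.9 - 0.4) = 2(4.5) = 9.0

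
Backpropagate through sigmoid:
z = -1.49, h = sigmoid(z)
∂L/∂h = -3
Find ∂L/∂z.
∂L/∂z = -0.4503

σ(-1.49) = 0.1839
σ'(-1.49) = σ(-1.49)(1 - σ(-1.49)) = 0.1839 × 0.8161 = 0.1501
∂L/∂z = ∂L/∂h · σ'(z) = -3 × 0.1501 = -0.4503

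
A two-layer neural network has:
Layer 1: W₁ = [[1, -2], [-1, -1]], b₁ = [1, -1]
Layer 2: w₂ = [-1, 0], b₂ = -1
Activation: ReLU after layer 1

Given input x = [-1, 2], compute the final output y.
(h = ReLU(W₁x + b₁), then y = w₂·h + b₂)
y = -1

Layer 1 pre-activation: z₁ = [-4, -2]
After ReLU: h = [0, 0]
Layer 2 output: y = -1×0 + 0×0 + -1 = -1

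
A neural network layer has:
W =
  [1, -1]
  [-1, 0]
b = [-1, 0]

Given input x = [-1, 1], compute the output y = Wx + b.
y = [-3, 1]

Wx = [1×-1 + -1×1, -1×-1 + 0×1]
   = [-2, 1]
y = Wx + b = [-2 + -1, 1 + 0] = [-3, 1]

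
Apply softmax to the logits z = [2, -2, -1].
p = [0.9362, 0.0171, 0.0466]

exp(z) = [7.389, 0.1353, 0.3679]
Sum = 7.892
p = [0.9362, 0.0171, 0.0466]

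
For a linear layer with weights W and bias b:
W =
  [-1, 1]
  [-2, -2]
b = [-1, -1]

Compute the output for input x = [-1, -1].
y = [-1, 3]

Wx = [-1×-1 + 1×-1, -2×-1 + -2×-1]
   = [0, 4]
y = Wx + b = [0 + -1, 4 + -1] = [-1, 3]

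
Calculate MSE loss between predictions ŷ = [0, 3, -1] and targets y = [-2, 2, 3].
MSE = 7

MSE = (1/3)((0--2)² + (3-2)² + (-1-3)²) = (1/3)(4 + 1 + 16) = 7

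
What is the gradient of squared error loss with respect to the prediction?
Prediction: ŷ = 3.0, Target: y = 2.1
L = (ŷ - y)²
∂L/∂ŷ = 1.8

∂L/∂ŷ = 2(ŷ - y) = 2(3.0 - 2.1) = 2(0.9) = 1.8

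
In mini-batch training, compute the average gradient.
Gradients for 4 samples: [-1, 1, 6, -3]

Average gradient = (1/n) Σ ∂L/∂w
Average gradient = 0.75

Average = (1/4)(-1 + 1 + 6 + -3) = 3/4 = 0.75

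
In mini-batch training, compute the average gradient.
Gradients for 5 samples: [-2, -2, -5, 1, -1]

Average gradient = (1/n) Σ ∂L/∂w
Average gradient = -1.8

Average = (1/5)(-2 + -2 + -5 + 1 + -1) = -9/5 = -1.8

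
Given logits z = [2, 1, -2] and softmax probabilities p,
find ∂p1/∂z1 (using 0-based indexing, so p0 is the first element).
∂p1/∂z1 = 0.195

p = softmax(z) = [0.7214, 0.2654, 0.01321]
p1 = 0.2654

∂p1/∂z1 = p1(1 - p1) = 0.2654 × (1 - 0.2654) = 0.195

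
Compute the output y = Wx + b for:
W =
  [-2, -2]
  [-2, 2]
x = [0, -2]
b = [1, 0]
y = [5, -4]

Wx = [-2×0 + -2×-2, -2×0 + 2×-2]
   = [4, -4]
y = Wx + b = [4 + 1, -4 + 0] = [5, -4]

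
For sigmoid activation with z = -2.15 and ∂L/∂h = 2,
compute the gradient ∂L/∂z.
∂L/∂z = 0.1869

σ(-2.15) = 0.1043
σ'(-2.15) = σ(-2.15)(1 - σ(-2.15)) = 0.1043 × 0.8957 = 0.09345
∂L/∂z = ∂L/∂h · σ'(z) = 2 × 0.09345 = 0.1869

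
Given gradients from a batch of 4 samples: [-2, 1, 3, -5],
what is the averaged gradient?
Average gradient = -0.75

Average = (1/4)(-2 + 1 + 3 + -5) = -3/4 = -0.75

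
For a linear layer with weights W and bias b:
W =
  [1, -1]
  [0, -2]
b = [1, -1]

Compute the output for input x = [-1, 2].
y = [-2, -5]

Wx = [1×-1 + -1×2, 0×-1 + -2×2]
   = [-3, -4]
y = Wx + b = [-3 + 1, -4 + -1] = [-2, -5]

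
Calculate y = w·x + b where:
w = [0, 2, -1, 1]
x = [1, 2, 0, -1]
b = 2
y = 5

y = (0)(1) + (2)(2) + (-1)(0) + (1)(-1) + 2 = 5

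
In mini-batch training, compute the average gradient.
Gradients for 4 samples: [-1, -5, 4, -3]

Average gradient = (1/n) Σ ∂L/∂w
Average gradient = -1.25

Average = (1/4)(-1 + -5 + 4 + -3) = -5/4 = -1.25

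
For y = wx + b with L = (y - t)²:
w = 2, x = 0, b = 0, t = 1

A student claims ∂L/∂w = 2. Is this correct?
Incorrect

y = (2)(0) + 0 = 0
∂L/∂y = 2(y - t) = 2(0 - 1) = -2
∂y/∂w = x = 0
∂L/∂w = -2 × 0 = 0

Claimed value: 2
Incorrect: The correct gradient is 0.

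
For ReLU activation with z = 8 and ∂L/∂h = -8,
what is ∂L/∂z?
∂L/∂z = -8

h = ReLU(8) = 8
Since z > 0: ∂h/∂z = 1
∂L/∂z = ∂L/∂h · ∂h/∂z = -8 × 1 = -8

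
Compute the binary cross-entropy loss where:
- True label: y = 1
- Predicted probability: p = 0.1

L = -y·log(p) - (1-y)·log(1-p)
L = 2.303

L = -1·log(0.1) - 0·log(0.9) = -log(0.1) = 2.303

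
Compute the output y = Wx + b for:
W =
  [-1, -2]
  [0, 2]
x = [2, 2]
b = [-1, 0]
y = [-7, 4]

Wx = [-1×2 + -2×2, 0×2 + 2×2]
   = [-6, 4]
y = Wx + b = [-6 + -1, 4 + 0] = [-7, 4]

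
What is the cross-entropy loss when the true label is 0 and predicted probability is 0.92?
L = 2.526

L = -0·log(0.92) - 1·log(0.08) = -log(0.08) = 2.526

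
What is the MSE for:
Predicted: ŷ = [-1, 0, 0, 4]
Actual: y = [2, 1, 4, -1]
MSE = 12.75

MSE = (1/4)((-1-2)² + (0-1)² + (0-4)² + (4--1)²) = (1/4)(9 + 1 + 16 + 25) = 12.75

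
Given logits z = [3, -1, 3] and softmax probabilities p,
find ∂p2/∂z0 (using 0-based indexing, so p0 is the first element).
∂p2/∂z0 = -0.2455

p = softmax(z) = [0.4955, 0.009075, 0.4955]
p2 = 0.4955, p0 = 0.4955

∂p2/∂z0 = -p2 × p0 = -0.4955 × 0.4955 = -0.2455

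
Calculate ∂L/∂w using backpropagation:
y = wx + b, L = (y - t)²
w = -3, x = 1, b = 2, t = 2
∂L/∂w = -6

y = wx + b = (-3)(1) + 2 = -1
∂L/∂y = 2(y - t) = 2(-1 - 2) = -6
∂y/∂w = x = 1
∂L/∂w = ∂L/∂y · ∂y/∂w = -6 × 1 = -6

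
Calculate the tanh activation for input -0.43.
-0.4053

tanh(-0.43) = (e^(-0.43) - e^(0.43))/(e^(-0.43) + e^(0.43)) = -0.4053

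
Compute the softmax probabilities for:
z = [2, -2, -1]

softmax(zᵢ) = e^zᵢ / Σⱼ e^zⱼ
p = [0.9362, 0.0171, 0.0466]

exp(z) = [7.389, 0.1353, 0.3679]
Sum = 7.892
p = [0.9362, 0.0171, 0.0466]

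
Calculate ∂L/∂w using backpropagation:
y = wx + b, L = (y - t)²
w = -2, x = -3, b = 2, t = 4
∂L/∂w = -24

y = wx + b = (-2)(-3) + 2 = 8
∂L/∂y = 2(y - t) = 2(8 - 4) = 8
∂y/∂w = x = -3
∂L/∂w = ∂L/∂y · ∂y/∂w = 8 × -3 = -24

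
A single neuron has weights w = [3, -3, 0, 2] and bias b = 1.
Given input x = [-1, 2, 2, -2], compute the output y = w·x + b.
y = -12

y = (3)(-1) + (-3)(2) + (0)(2) + (2)(-2) + 1 = -12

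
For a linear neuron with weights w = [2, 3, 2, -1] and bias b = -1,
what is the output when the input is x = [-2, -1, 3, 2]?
y = -4

y = (2)(-2) + (3)(-1) + (2)(3) + (-1)(2) + -1 = -4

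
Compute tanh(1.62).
0.9246

tanh(1.62) = (e^(1.62) - e^(-1.62))/(e^(1.62) + e^(-1.62)) = 0.9246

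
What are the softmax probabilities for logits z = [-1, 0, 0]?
p = [0.1554, 0.4223, 0.4223]

exp(z) = [0.3679, 1, 1]
Sum = 2.368
p = [0.1554, 0.4223, 0.4223]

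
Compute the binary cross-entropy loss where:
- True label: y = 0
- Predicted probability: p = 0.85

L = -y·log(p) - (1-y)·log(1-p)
L = 1.897

L = -0·log(0.85) - 1·log(0.15) = -log(0.15) = 1.897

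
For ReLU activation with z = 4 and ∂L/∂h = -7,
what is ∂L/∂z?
∂L/∂z = -7

h = ReLU(4) = 4
Since z > 0: ∂h/∂z = 1
∂L/∂z = ∂L/∂h · ∂h/∂z = -7 × 1 = -7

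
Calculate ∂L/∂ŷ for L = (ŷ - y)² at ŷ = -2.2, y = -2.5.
∂L/∂ŷ = 0.6

∂L/∂ŷ = 2(ŷ - y) = 2(-2.2 - -2.5) = 2(0.3) = 0.6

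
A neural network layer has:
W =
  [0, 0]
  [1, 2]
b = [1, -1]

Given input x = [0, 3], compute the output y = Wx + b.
y = [1, 5]

Wx = [0×0 + 0×3, 1×0 + 2×3]
   = [0, 6]
y = Wx + b = [0 + 1, 6 + -1] = [1, 5]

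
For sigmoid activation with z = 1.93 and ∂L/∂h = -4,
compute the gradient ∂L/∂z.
∂L/∂z = -0.4427

σ(1.93) = 0.8732
σ'(1.93) = σ(1.93)(1 - σ(1.93)) = 0.8732 × 0.1268 = 0.1107
∂L/∂z = ∂L/∂h · σ'(z) = -4 × 0.1107 = -0.4427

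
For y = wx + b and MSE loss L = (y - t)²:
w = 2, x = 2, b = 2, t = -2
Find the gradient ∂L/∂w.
∂L/∂w = 32

y = wx + b = (2)(2) + 2 = 6
∂L/∂y = 2(y - t) = 2(6 - -2) = 16
∂y/∂w = x = 2
∂L/∂w = ∂L/∂y · ∂y/∂w = 16 × 2 = 32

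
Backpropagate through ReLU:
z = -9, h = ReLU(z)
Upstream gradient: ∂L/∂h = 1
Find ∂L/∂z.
∂L/∂z = 0

h = ReLU(-9) = 0
Since z < 0: ∂h/∂z = 0
∂L/∂z = ∂L/∂h · ∂h/∂z = 1 × 0 = 0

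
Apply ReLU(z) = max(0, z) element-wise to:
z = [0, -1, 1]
h = [0, 0, 1]

ReLU applied element-wise: max(0,0)=0, max(0,-1)=0, max(0,1)=1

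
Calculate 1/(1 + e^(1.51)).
0.1809

sigmoid(-1.51) = 1/(1 + e^(1.51)) = 1/(1 + 4.527) = 0.1809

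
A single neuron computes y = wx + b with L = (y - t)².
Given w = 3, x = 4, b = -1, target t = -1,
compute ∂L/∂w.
∂L/∂w = 96

y = wx + b = (3)(4) + -1 = 11
∂L/∂y = 2(y - t) = 2(11 - -1) = 24
∂y/∂w = x = 4
∂L/∂w = ∂L/∂y · ∂y/∂w = 24 × 4 = 96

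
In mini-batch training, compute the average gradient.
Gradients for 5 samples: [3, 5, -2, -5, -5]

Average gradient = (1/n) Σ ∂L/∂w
Average gradient = -0.8

Average = (1/5)(3 + 5 + -2 + -5 + -5) = -4/5 = -0.8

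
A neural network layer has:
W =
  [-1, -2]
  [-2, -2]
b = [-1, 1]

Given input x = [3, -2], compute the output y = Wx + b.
y = [0, -1]

Wx = [-1×3 + -2×-2, -2×3 + -2×-2]
   = [1, -2]
y = Wx + b = [1 + -1, -2 + 1] = [0, -1]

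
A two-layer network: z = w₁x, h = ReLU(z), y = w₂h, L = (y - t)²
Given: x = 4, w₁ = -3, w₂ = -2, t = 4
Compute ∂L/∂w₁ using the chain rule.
∂L/∂w₁ = 0

Forward pass:
z = w₁x = -3×4 = -12
h = ReLU(-12) = 0
y = w₂h = -2×0 = 0

Backward pass:
∂L/∂y = 2(y - t) = 2(0 - 4) = -8
∂y/∂h = w₂ = -2
∂h/∂z = 0 (ReLU derivative)
∂z/∂w₁ = x = 4

∂L/∂w₁ = -8 × -2 × 0 × 4 = 0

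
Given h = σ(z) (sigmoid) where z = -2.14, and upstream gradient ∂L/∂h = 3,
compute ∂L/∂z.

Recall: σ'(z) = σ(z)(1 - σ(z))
∂L/∂z = 0.2826

σ(-2.14) = 0.1053
σ'(-2.14) = σ(-2.14)(1 - σ(-2.14)) = 0.1053 × 0.8947 = 0.09419
∂L/∂z = ∂L/∂h · σ'(z) = 3 × 0.09419 = 0.2826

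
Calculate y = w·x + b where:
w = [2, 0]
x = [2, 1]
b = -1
y = 3

y = (2)(2) + (0)(1) + -1 = 3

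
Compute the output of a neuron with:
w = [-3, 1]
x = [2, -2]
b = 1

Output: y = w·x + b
y = -7

y = (-3)(2) + (1)(-2) + 1 = -7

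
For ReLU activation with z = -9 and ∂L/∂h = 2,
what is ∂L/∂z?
∂L/∂z = 0

h = ReLU(-9) = 0
Since z < 0: ∂h/∂z = 0
∂L/∂z = ∂L/∂h · ∂h/∂z = 2 × 0 = 0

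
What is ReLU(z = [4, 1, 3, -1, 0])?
h = [4, 1, 3, 0, 0]

ReLU applied element-wise: max(0,4)=4, max(0,1)=1, max(0,3)=3, max(0,-1)=0, max(0,0)=0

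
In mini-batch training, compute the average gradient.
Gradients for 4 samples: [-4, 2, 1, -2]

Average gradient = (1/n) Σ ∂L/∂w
Average gradient = -0.75

Average = (1/4)(-4 + 2 + 1 + -2) = -3/4 = -0.75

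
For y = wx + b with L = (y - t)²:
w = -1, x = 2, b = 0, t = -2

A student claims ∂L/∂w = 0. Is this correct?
Correct

y = (-1)(2) + 0 = -2
∂L/∂y = 2(y - t) = 2(-2 - -2) = 0
∂y/∂w = x = 2
∂L/∂w = 0 × 2 = 0

Claimed value: 0
Correct: The correct gradient is 0.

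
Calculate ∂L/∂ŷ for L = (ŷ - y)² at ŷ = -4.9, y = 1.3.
∂L/∂ŷ = -12.4

∂L/∂ŷ = 2(ŷ - y) = 2(-4.9 - 1.3) = 2(-6.2) = -12.4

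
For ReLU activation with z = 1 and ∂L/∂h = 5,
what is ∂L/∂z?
∂L/∂z = 5

h = ReLU(1) = 1
Since z > 0: ∂h/∂z = 1
∂L/∂z = ∂L/∂h · ∂h/∂z = 5 × 1 = 5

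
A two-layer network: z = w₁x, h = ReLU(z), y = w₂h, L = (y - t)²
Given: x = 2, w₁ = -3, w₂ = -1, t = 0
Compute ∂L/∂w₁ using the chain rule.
∂L/∂w₁ = 0

Forward pass:
z = w₁x = -3×2 = -6
h = ReLU(-6) = 0
y = w₂h = -1×0 = 0

Backward pass:
∂L/∂y = 2(y - t) = 2(0 - 0) = 0
∂y/∂h = w₂ = -1
∂h/∂z = 0 (ReLU derivative)
∂z/∂w₁ = x = 2

∂L/∂w₁ = 0 × -1 × 0 × 2 = 0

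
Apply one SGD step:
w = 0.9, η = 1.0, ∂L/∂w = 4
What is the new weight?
w_new = -3.1

w_new = w - η·∂L/∂w = 0.9 - 1.0×(4) = 0.9 - (4) = -3.1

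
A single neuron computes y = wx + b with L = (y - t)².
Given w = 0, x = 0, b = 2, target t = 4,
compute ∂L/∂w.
∂L/∂w = 0

y = wx + b = (0)(0) + 2 = 2
∂L/∂y = 2(y - t) = 2(2 - 4) = -4
∂y/∂w = x = 0
∂L/∂w = ∂L/∂y · ∂y/∂w = -4 × 0 = 0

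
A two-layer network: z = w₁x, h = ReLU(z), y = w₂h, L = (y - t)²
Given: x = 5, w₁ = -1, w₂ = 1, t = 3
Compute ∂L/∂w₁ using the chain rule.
∂L/∂w₁ = 0

Forward pass:
z = w₁x = -1×5 = -5
h = ReLU(-5) = 0
y = w₂h = 1×0 = 0

Backward pass:
∂L/∂y = 2(y - t) = 2(0 - 3) = -6
∂y/∂h = w₂ = 1
∂h/∂z = 0 (ReLU derivative)
∂z/∂w₁ = x = 5

∂L/∂w₁ = -6 × 1 × 0 × 5 = 0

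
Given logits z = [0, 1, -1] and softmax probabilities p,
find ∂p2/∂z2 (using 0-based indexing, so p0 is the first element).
∂p2/∂z2 = 0.08193

p = softmax(z) = [0.2447, 0.6652, 0.09003]
p2 = 0.09003

∂p2/∂z2 = p2(1 - p2) = 0.09003 × (1 - 0.09003) = 0.08193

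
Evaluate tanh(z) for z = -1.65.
-0.9289

tanh(-1.65) = (e^(-1.65) - e^(1.65))/(e^(-1.65) + e^(1.65)) = -0.9289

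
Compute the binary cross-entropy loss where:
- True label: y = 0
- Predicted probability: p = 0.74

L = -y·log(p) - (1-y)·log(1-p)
L = 1.347

L = -0·log(0.74) - 1·log(0.26) = -log(0.26) = 1.347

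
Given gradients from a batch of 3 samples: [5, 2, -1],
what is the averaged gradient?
Average gradient = 2

Average = (1/3)(5 + 2 + -1) = 6/3 = 2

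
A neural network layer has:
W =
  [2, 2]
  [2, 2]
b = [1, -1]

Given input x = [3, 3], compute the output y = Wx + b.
y = [13, 11]

Wx = [2×3 + 2×3, 2×3 + 2×3]
   = [12, 12]
y = Wx + b = [12 + 1, 12 + -1] = [13, 11]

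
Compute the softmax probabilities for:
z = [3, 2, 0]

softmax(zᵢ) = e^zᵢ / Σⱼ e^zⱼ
p = [0.7054, 0.2595, 0.0351]

exp(z) = [20.09, 7.389, 1]
Sum = 28.47
p = [0.7054, 0.2595, 0.0351]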